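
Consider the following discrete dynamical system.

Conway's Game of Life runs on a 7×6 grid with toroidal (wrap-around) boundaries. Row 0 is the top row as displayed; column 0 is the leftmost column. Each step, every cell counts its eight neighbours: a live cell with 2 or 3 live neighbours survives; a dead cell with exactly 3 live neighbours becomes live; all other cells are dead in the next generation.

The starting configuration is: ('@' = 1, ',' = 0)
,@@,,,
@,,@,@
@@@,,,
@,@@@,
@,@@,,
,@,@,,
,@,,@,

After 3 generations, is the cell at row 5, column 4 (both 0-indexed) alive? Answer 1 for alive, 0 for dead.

t=0: ,@@,,,
@,,@,@
@@@,,,
@,@@@,
@,@@,,
,@,@,,
,@,,@,
t=1: ,@@@@@
,,,@,@
,,,,,,
@,,,@,
@,,,,@
@@,@@,
@@,@,,
t=2: ,@,,,@
@,,@,@
,,,,@@
@,,,,,
,,,@,,
,,,@@,
,,,,,,
t=3: ,,,,@@
,,,,,,
,,,,@,
,,,,@@
,,,@@,
,,,@@,
,,,,@,

1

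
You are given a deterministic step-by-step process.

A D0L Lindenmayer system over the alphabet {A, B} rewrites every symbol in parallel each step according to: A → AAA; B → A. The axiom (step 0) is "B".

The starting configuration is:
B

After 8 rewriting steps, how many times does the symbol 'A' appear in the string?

2187

0) B
1) A
2) AAA
3) AAAAAAAAA
4) AAAAAAAAAAAAAAAAAAAAAAAAAAA
5) AAAAAAAAAAAAAAAAAAAAAAAAAAAAAAAAAAAAAAAAAAAAAAAAAAAAAAAAAAAAAAAAAAAAAAAAAAAAAAAAA
6) AAAAAAAAAAAAAAAAAAAAAAAAAAAAAAAAAAAAAAAAAAAAAAAAAAAAAAAAAA…AAAAAAAAAAAAAAAAAAAAAAAAAAAAAAAAAAAAAAAAAAAAAAAAAAAAAAAAAA  (len 243)
7) AAAAAAAAAAAAAAAAAAAAAAAAAAAAAAAAAAAAAAAAAAAAAAAAAAAAAAAAAA…AAAAAAAAAAAAAAAAAAAAAAAAAAAAAAAAAAAAAAAAAAAAAAAAAAAAAAAAAA  (len 729)
8) AAAAAAAAAAAAAAAAAAAAAAAAAAAAAAAAAAAAAAAAAAAAAAAAAAAAAAAAAA…AAAAAAAAAAAAAAAAAAAAAAAAAAAAAAAAAAAAAAAAAAAAAAAAAAAAAAAAAA  (len 2187)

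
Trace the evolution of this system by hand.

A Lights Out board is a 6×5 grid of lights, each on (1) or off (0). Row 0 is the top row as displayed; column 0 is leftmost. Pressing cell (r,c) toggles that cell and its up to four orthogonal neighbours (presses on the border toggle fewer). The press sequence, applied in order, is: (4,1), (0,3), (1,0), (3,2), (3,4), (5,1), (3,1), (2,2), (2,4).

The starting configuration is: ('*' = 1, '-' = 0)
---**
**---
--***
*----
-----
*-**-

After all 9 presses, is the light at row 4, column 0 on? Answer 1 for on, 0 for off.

1

[0] ---**
**---
--***
*----
-----
*-**-
[1] ---**
**---
--***
**---
***--
****-
[2] --*--
**-*-
--***
**---
***--
****-
[3] *-*--
---*-
*-***
**---
***--
****-
[4] *-*--
---*-
*--**
*-**-
**---
****-
[5] *-*--
---*-
*--*-
*-*-*
**--*
****-
[6] *-*--
---*-
*--*-
*-*-*
*---*
---*-
[7] *-*--
---*-
**-*-
-*--*
**--*
---*-
[8] *-*--
--**-
*-*--
-**-*
**--*
---*-
[9] *-*--
--***
*-***
-**--
**--*
---*-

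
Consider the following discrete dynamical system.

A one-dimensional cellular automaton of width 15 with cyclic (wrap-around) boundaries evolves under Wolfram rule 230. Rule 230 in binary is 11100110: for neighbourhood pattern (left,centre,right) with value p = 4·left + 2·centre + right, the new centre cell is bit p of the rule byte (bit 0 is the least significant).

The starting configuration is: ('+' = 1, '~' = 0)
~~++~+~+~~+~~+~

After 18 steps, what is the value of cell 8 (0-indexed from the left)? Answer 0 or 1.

1

t=0: ~~++~+~+~~+~~+~
t=1: ~+~+++++~++~++~
t=2: +++~+++++~++~+~
t=3: ~+++~+++++~++++
t=4: +~+++~+++++~+++
t=5: ++~+++~+++++~++
t=6: +++~+++~+++++~+
t=7: ++++~+++~+++++~
t=8: ~++++~+++~+++++
t=9: +~++++~+++~++++
t=10: ++~++++~+++~+++
t=11: +++~++++~+++~++
t=12: ++++~++++~+++~+
t=13: +++++~++++~+++~
t=14: ~+++++~++++~+++
t=15: +~+++++~++++~++
t=16: ++~+++++~++++~+
t=17: +++~+++++~++++~
t=18: ~+++~+++++~++++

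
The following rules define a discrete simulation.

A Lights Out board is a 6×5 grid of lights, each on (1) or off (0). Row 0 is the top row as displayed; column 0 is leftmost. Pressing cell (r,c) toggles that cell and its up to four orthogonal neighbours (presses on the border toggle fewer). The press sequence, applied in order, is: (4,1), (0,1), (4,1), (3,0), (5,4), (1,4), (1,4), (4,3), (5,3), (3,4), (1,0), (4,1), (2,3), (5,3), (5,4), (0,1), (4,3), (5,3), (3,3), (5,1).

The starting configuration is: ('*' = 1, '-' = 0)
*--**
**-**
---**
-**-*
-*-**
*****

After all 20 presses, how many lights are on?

15

k=0  *--**
**-**
---**
-**-*
-*-**
*****
k=1  *--**
**-**
---**
--*-*
*-***
*-***
k=2  -****
*--**
---**
--*-*
*-***
*-***
k=3  -****
*--**
---**
-**-*
-*-**
*****
k=4  -****
*--**
*--**
*-*-*
**-**
*****
k=5  -****
*--**
*--**
*-*-*
**-*-
***--
k=6  -***-
*----
*--*-
*-*-*
**-*-
***--
k=7  -****
*--**
*--**
*-*-*
**-*-
***--
k=8  -****
*--**
*--**
*-***
***-*
****-
k=9  -****
*--**
*--**
*-***
*****
**--*
k=10  -****
*--**
*--*-
*-*--
****-
**--*
k=11  *****
-*-**
---*-
*-*--
****-
**--*
k=12  *****
-*-**
---*-
***--
---*-
*---*
k=13  *****
-*--*
--*-*
****-
---*-
*---*
k=14  *****
-*--*
--*-*
****-
-----
*-**-
k=15  *****
-*--*
--*-*
****-
----*
*-*-*
k=16  ---**
----*
--*-*
****-
----*
*-*-*
k=17  ---**
----*
--*-*
***--
--**-
*-***
k=18  ---**
----*
--*-*
***--
--*--
*----
k=19  ---**
----*
--***
**-**
--**-
*----
k=20  ---**
----*
--***
**-**
-***-
-**--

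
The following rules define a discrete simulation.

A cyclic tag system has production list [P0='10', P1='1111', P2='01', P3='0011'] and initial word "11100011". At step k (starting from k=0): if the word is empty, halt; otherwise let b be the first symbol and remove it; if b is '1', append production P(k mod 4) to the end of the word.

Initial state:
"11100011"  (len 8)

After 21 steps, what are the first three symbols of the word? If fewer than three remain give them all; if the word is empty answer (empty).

step 0: "11100011"  (len 8)
step 1: "110001110"  (len 9)
step 2: "100011101111"  (len 12)
step 3: "0001110111101"  (len 13)
step 4: "001110111101"  (len 12)
step 5: "01110111101"  (len 11)
step 6: "1110111101"  (len 10)
step 7: "11011110101"  (len 11)
step 8: "10111101010011"  (len 14)
step 9: "011110101001110"  (len 15)
step 10: "11110101001110"  (len 14)
step 11: "111010100111001"  (len 15)
step 12: "110101001110010011"  (len 18)
step 13: "1010100111001001110"  (len 19)
step 14: "0101001110010011101111"  (len 22)
step 15: "101001110010011101111"  (len 21)
step 16: "010011100100111011110011"  (len 24)
step 17: "10011100100111011110011"  (len 23)
step 18: "00111001001110111100111111"  (len 26)
step 19: "0111001001110111100111111"  (len 25)
step 20: "111001001110111100111111"  (len 24)
step 21: "1100100111011110011111110"  (len 25)

110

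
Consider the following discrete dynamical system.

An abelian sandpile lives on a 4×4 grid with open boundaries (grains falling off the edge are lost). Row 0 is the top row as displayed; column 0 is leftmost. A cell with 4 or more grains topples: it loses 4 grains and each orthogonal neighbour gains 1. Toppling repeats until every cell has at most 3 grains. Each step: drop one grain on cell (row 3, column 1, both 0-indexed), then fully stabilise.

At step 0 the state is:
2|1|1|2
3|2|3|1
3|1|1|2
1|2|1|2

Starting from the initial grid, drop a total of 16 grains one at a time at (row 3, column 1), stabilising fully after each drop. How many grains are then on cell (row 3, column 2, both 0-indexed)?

3

gen 0: 2|1|1|2
3|2|3|1
3|1|1|2
1|2|1|2
gen 1: 2|1|1|2
3|2|3|1
3|1|1|2
1|3|1|2
gen 2: 2|1|1|2
3|2|3|1
3|2|1|2
2|0|2|2
gen 3: 2|1|1|2
3|2|3|1
3|2|1|2
2|1|2|2
gen 4: 2|1|1|2
3|2|3|1
3|2|1|2
2|2|2|2
gen 5: 2|1|1|2
3|2|3|1
3|2|1|2
2|3|2|2
gen 6: 2|1|1|2
3|2|3|1
3|3|1|2
3|0|3|2
gen 7: 2|1|1|2
3|2|3|1
3|3|1|2
3|1|3|2
gen 8: 2|1|1|2
3|2|3|1
3|3|1|2
3|2|3|2
gen 9: 2|1|1|2
3|2|3|1
3|3|1|2
3|3|3|2
gen 10: 3|2|2|2
1|1|1|2
2|3|0|3
1|3|1|3
gen 11: 3|2|2|2
1|2|1|2
3|0|1|3
2|1|2|3
gen 12: 3|2|2|2
1|2|1|2
3|0|1|3
2|2|2|3
gen 13: 3|2|2|2
1|2|1|2
3|0|1|3
2|3|2|3
gen 14: 3|2|2|2
1|2|1|2
3|1|1|3
3|0|3|3
gen 15: 3|2|2|2
1|2|1|2
3|1|1|3
3|1|3|3
gen 16: 3|2|2|2
1|2|1|2
3|1|1|3
3|2|3|3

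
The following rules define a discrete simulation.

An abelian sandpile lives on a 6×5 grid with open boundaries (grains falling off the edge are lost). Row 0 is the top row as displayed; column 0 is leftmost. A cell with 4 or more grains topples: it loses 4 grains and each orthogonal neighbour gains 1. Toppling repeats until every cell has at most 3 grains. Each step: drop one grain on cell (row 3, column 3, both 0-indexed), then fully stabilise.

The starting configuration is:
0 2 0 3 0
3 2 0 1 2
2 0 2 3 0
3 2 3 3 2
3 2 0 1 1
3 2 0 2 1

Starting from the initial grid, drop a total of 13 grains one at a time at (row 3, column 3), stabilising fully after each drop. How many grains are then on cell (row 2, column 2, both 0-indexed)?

2

0) 0 2 0 3 0
3 2 0 1 2
2 0 2 3 0
3 2 3 3 2
3 2 0 1 1
3 2 0 2 1
1) 0 2 0 3 0
3 2 1 2 2
2 1 0 1 1
3 3 1 2 3
3 2 1 2 1
3 2 0 2 1
2) 0 2 0 3 0
3 2 1 2 2
2 1 0 1 1
3 3 1 3 3
3 2 1 2 1
3 2 0 2 1
3) 0 2 0 3 0
3 2 1 2 2
2 1 0 2 2
3 3 2 1 0
3 2 1 3 2
3 2 0 2 1
4) 0 2 0 3 0
3 2 1 2 2
2 1 0 2 2
3 3 2 2 0
3 2 1 3 2
3 2 0 2 1
5) 0 2 0 3 0
3 2 1 2 2
2 1 0 2 2
3 3 2 3 0
3 2 1 3 2
3 2 0 2 1
6) 0 2 0 3 0
3 2 1 2 2
2 1 0 3 2
3 3 3 1 1
3 2 2 0 3
3 2 0 3 1
7) 0 2 0 3 0
3 2 1 2 2
2 1 0 3 2
3 3 3 2 1
3 2 2 0 3
3 2 0 3 1
8) 0 2 0 3 0
3 2 1 2 2
2 1 0 3 2
3 3 3 3 1
3 2 2 0 3
3 2 0 3 1
9) 0 2 0 3 0
3 2 1 3 2
3 2 2 0 3
1 2 2 2 2
2 2 0 2 3
1 0 2 3 1
10) 0 2 0 3 0
3 2 1 3 2
3 2 2 0 3
1 2 2 3 2
2 2 0 2 3
1 0 2 3 1
11) 0 2 0 3 0
3 2 1 3 2
3 2 2 1 3
1 2 3 0 3
2 2 0 3 3
1 0 2 3 1
12) 0 2 0 3 0
3 2 1 3 2
3 2 2 1 3
1 2 3 1 3
2 2 0 3 3
1 0 2 3 1
13) 0 2 0 3 0
3 2 1 3 2
3 2 2 1 3
1 2 3 2 3
2 2 0 3 3
1 0 2 3 1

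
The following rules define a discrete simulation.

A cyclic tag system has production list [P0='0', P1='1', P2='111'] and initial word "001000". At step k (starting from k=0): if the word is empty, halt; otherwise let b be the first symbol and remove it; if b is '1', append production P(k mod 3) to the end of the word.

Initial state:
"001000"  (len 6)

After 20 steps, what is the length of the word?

9

t=0: "001000"  (len 6)
t=1: "01000"  (len 5)
t=2: "1000"  (len 4)
t=3: "000111"  (len 6)
t=4: "00111"  (len 5)
t=5: "0111"  (len 4)
t=6: "111"  (len 3)
t=7: "110"  (len 3)
t=8: "101"  (len 3)
t=9: "01111"  (len 5)
t=10: "1111"  (len 4)
t=11: "1111"  (len 4)
t=12: "111111"  (len 6)
t=13: "111110"  (len 6)
t=14: "111101"  (len 6)
t=15: "11101111"  (len 8)
t=16: "11011110"  (len 8)
t=17: "10111101"  (len 8)
t=18: "0111101111"  (len 10)
t=19: "111101111"  (len 9)
t=20: "111011111"  (len 9)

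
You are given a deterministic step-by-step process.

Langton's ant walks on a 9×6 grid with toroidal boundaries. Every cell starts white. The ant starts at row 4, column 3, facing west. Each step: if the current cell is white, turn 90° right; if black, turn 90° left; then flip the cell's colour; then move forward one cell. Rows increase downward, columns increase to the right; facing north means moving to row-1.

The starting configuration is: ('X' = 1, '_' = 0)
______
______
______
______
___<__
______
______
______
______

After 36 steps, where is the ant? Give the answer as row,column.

4,1

t=0: ______
______
______
______
___<__
______
______
______
______
t=1: ______
______
______
___^__
___X__
______
______
______
______
t=2: ______
______
______
___X>_
___X__
______
______
______
______
t=3: ______
______
______
___XX_
___Xv_
______
______
______
______
t=4: ______
______
______
___XX_
___<X_
______
______
______
______
t=5: ______
______
______
___XX_
____X_
___v__
______
______
______
t=6: ______
______
______
___XX_
____X_
__<X__
______
______
______
t=7: ______
______
______
___XX_
__^_X_
__XX__
______
______
______
t=8: ______
______
______
___XX_
__X>X_
__XX__
______
______
______
t=9: ______
______
______
___XX_
__XXX_
__Xv__
______
______
______
t=10: ______
______
______
___XX_
__XXX_
__X_>_
______
______
______
t=11: ______
______
______
___XX_
__XXX_
__X_X_
____v_
______
______
t=12: ______
______
______
___XX_
__XXX_
__X_X_
___<X_
______
______
t=13: ______
______
______
___XX_
__XXX_
__X^X_
___XX_
______
______
t=14: ______
______
______
___XX_
__XXX_
__XX>_
___XX_
______
______
t=15: ______
______
______
___XX_
__XX^_
__XX__
___XX_
______
______
t=16: ______
______
______
___XX_
__X<__
__XX__
___XX_
______
______
t=17: ______
______
______
___XX_
__X___
__Xv__
___XX_
______
______
t=18: ______
______
______
___XX_
__X___
__X_>_
___XX_
______
______
t=19: ______
______
______
___XX_
__X___
__X_X_
___Xv_
______
______
t=20: ______
______
______
___XX_
__X___
__X_X_
___X_>
______
______
t=21: ______
______
______
___XX_
__X___
__X_X_
___X_X
_____v
______
t=22: ______
______
______
___XX_
__X___
__X_X_
___X_X
____<X
______
t=23: ______
______
______
___XX_
__X___
__X_X_
___X^X
____XX
______
t=24: ______
______
______
___XX_
__X___
__X_X_
___XX>
____XX
______
t=25: ______
______
______
___XX_
__X___
__X_X^
___XX_
____XX
______
t=26: ______
______
______
___XX_
__X___
>_X_XX
___XX_
____XX
______
t=27: ______
______
______
___XX_
__X___
X_X_XX
v__XX_
____XX
______
t=28: ______
______
______
___XX_
__X___
X_X_XX
X__XX<
____XX
______
t=29: ______
______
______
___XX_
__X___
X_X_X^
X__XXX
____XX
______
t=30: ______
______
______
___XX_
__X___
X_X_<_
X__XXX
____XX
______
t=31: ______
______
______
___XX_
__X___
X_X___
X__XvX
____XX
______
t=32: ______
______
______
___XX_
__X___
X_X___
X__X_>
____XX
______
t=33: ______
______
______
___XX_
__X___
X_X__^
X__X__
____XX
______
t=34: ______
______
______
___XX_
__X___
>_X__X
X__X__
____XX
______
t=35: ______
______
______
___XX_
^_X___
__X__X
X__X__
____XX
______
t=36: ______
______
______
___XX_
X>X___
__X__X
X__X__
____XX
______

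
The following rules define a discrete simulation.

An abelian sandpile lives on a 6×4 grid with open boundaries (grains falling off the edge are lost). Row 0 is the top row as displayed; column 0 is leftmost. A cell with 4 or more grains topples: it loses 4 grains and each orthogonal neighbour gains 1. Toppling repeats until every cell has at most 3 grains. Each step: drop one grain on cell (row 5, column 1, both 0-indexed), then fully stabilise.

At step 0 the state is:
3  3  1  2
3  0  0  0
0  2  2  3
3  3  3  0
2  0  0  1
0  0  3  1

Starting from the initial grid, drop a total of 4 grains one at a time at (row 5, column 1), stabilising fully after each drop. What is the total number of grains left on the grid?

t=0: 3  3  1  2
3  0  0  0
0  2  2  3
3  3  3  0
2  0  0  1
0  0  3  1
t=1: 3  3  1  2
3  0  0  0
0  2  2  3
3  3  3  0
2  0  0  1
0  1  3  1
t=2: 3  3  1  2
3  0  0  0
0  2  2  3
3  3  3  0
2  0  0  1
0  2  3  1
t=3: 3  3  1  2
3  0  0  0
0  2  2  3
3  3  3  0
2  0  0  1
0  3  3  1
t=4: 3  3  1  2
3  0  0  0
0  2  2  3
3  3  3  0
2  1  1  1
1  1  0  2

37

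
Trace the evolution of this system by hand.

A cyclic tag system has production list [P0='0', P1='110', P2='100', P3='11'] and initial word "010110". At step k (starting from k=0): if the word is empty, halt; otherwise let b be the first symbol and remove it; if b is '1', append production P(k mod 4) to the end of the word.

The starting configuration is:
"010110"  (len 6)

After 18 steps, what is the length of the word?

12

gen 0: "010110"  (len 6)
gen 1: "10110"  (len 5)
gen 2: "0110110"  (len 7)
gen 3: "110110"  (len 6)
gen 4: "1011011"  (len 7)
gen 5: "0110110"  (len 7)
gen 6: "110110"  (len 6)
gen 7: "10110100"  (len 8)
gen 8: "011010011"  (len 9)
gen 9: "11010011"  (len 8)
gen 10: "1010011110"  (len 10)
gen 11: "010011110100"  (len 12)
gen 12: "10011110100"  (len 11)
gen 13: "00111101000"  (len 11)
gen 14: "0111101000"  (len 10)
gen 15: "111101000"  (len 9)
gen 16: "1110100011"  (len 10)
gen 17: "1101000110"  (len 10)
gen 18: "101000110110"  (len 12)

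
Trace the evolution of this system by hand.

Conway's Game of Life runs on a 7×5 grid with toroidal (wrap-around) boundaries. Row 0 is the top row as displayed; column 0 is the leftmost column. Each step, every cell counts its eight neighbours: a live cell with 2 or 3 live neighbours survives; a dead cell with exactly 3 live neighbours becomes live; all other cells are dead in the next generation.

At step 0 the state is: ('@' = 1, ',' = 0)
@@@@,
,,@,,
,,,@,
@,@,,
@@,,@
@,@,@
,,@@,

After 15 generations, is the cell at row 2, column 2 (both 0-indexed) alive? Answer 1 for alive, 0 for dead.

1

step 0: @@@@,
,,@,,
,,,@,
@,@,,
@@,,@
@,@,@
,,@@,
step 1: ,,,,@
,,,,@
,@@@,
@,@@,
,,@,,
,,@,,
,,,,,
step 2: ,,,,,
@,@,@
@@,,,
,,,,@
,,@,,
,,,,,
,,,,,
step 3: ,,,,,
@,,,@
,@,@,
@@,,,
,,,,,
,,,,,
,,,,,
step 4: ,,,,,
@,,,@
,@@,,
@@@,,
,,,,,
,,,,,
,,,,,
step 5: ,,,,,
@@,,,
,,@@@
@,@,,
,@,,,
,,,,,
,,,,,
step 6: ,,,,,
@@@@@
,,@@@
@,@,@
,@,,,
,,,,,
,,,,,
step 7: @@@@@
@@,,,
,,,,,
@,@,@
@@,,,
,,,,,
,,,,,
step 8: ,,@@@
,,,@,
,,,,@
@,,,@
@@,,@
,,,,,
@@@@@
step 9: ,,,,,
,,@,,
@,,@@
,@,@,
,@,,@
,,,,,
@@,,,
step 10: ,@,,,
,,,@@
@@,@@
,@,@,
@,@,,
,@,,,
,,,,,
step 11: ,,,,,
,@,@,
,@,,,
,,,@,
@,@,,
,@,,,
,,,,,
step 12: ,,,,,
,,@,,
,,,,,
,@@,,
,@@,,
,@,,,
,,,,,
step 13: ,,,,,
,,,,,
,@@,,
,@@,,
@,,,,
,@@,,
,,,,,
step 14: ,,,,,
,,,,,
,@@,,
@,@,,
@,,,,
,@,,,
,,,,,
step 15: ,,,,,
,,,,,
,@@,,
@,@,,
@,,,,
,,,,,
,,,,,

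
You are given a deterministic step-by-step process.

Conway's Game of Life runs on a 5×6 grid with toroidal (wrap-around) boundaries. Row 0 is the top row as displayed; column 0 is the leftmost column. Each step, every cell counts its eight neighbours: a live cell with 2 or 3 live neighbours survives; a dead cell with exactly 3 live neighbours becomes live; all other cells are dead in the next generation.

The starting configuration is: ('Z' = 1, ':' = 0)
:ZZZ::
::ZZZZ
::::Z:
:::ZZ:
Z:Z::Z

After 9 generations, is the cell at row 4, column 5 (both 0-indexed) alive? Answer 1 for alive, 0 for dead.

1

gen 0: :ZZZ::
::ZZZZ
::::Z:
:::ZZ:
Z:Z::Z
gen 1: ::::::
:Z:::Z
::Z:::
:::ZZ:
Z::::Z
gen 2: :::::Z
::::::
::ZZZ:
:::ZZZ
::::ZZ
gen 3: ::::ZZ
:::ZZ:
::Z::Z
::Z:::
Z::Z::
gen 4: :::::Z
:::Z::
::Z:Z:
:ZZZ::
:::ZZZ
gen 5: :::Z:Z
:::ZZ:
:Z::Z:
:Z:::Z
Z::Z:Z
gen 6: Z:ZZ:Z
::ZZ:Z
Z:ZZZZ
:ZZ::Z
::Z::Z
gen 7: Z::::Z
::::::
::::::
::::::
:::::Z
gen 8: Z::::Z
::::::
::::::
::::::
Z::::Z
gen 9: Z::::Z
::::::
::::::
::::::
Z::::Z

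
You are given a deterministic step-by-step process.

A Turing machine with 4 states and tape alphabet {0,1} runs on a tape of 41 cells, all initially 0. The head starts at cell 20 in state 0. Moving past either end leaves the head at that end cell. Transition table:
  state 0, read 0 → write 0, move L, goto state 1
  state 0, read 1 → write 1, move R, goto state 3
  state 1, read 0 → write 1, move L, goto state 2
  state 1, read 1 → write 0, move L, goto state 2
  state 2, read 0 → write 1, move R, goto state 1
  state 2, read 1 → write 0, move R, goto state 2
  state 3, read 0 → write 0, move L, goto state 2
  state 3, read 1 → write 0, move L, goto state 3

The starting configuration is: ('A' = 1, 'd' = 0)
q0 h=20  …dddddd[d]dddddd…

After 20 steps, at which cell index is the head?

[0] q0 h=20  …dddddd[d]dddddd…
[1] q1 h=19  …dddddd[d]dddddd…
[2] q2 h=18  …dddddd[d]Addddd…
[3] q1 h=19  …dddddA[A]dddddd…
[4] q2 h=18  …dddddd[A]dddddd…
[5] q2 h=19  …dddddd[d]dddddd…
[6] q1 h=20  …dddddA[d]dddddd…
[7] q2 h=19  …dddddd[A]Addddd…
[8] q2 h=20  …dddddd[A]dddddd…
[9] q2 h=21  …dddddd[d]dddddd…
[10] q1 h=22  …dddddA[d]dddddd…
[11] q2 h=21  …dddddd[A]Addddd…
[12] q2 h=22  …dddddd[A]dddddd…
[13] q2 h=23  …dddddd[d]dddddd…
[14] q1 h=24  …dddddA[d]dddddd…
[15] q2 h=23  …dddddd[A]Addddd…
[16] q2 h=24  …dddddd[A]dddddd…
[17] q2 h=25  …dddddd[d]dddddd…
[18] q1 h=26  …dddddA[d]dddddd…
[19] q2 h=25  …dddddd[A]Addddd…
[20] q2 h=26  …dddddd[A]dddddd…

26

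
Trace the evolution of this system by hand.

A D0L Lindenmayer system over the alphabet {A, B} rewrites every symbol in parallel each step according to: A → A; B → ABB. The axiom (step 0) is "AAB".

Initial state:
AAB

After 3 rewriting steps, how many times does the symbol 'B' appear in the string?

gen 0: AAB
gen 1: AAABB
gen 2: AAAABBABB
gen 3: AAAAABBABBAABBABB

8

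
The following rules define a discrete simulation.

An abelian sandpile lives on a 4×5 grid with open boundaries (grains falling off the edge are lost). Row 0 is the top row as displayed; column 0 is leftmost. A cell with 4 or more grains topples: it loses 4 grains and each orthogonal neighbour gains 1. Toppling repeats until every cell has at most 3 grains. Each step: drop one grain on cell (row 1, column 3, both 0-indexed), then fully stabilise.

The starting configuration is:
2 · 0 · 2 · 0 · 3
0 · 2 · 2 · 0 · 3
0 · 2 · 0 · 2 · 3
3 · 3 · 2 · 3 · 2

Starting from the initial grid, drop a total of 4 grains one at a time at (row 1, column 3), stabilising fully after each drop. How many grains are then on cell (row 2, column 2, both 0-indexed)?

1

gen 0: 2 · 0 · 2 · 0 · 3
0 · 2 · 2 · 0 · 3
0 · 2 · 0 · 2 · 3
3 · 3 · 2 · 3 · 2
gen 1: 2 · 0 · 2 · 0 · 3
0 · 2 · 2 · 1 · 3
0 · 2 · 0 · 2 · 3
3 · 3 · 2 · 3 · 2
gen 2: 2 · 0 · 2 · 0 · 3
0 · 2 · 2 · 2 · 3
0 · 2 · 0 · 2 · 3
3 · 3 · 2 · 3 · 2
gen 3: 2 · 0 · 2 · 0 · 3
0 · 2 · 2 · 3 · 3
0 · 2 · 0 · 2 · 3
3 · 3 · 2 · 3 · 2
gen 4: 2 · 0 · 2 · 2 · 0
0 · 2 · 3 · 2 · 2
0 · 2 · 1 · 1 · 2
3 · 3 · 3 · 1 · 0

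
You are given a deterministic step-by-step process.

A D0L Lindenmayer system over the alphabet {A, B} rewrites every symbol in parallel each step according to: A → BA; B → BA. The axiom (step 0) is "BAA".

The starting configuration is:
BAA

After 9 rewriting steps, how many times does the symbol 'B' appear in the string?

768

k=0  BAA
k=1  BABABA
k=2  BABABABABABA
k=3  BABABABABABABABABABABABA
k=4  BABABABABABABABABABABABABABABABABABABABABABABABA
k=5  BABABABABABABABABABABABABABABABABABABABABABABABABABABABABABABABABABABABABABABABABABABABABABABABA
k=6  BABABABABABABABABABABABABABABABABABABABABABABABABABABABABA…BABABABABABABABABABABABABABABABABABABABABABABABABABABABABA  (len 192)
k=7  BABABABABABABABABABABABABABABABABABABABABABABABABABABABABA…BABABABABABABABABABABABABABABABABABABABABABABABABABABABABA  (len 384)
k=8  BABABABABABABABABABABABABABABABABABABABABABABABABABABABABA…BABABABABABABABABABABABABABABABABABABABABABABABABABABABABA  (len 768)
k=9  BABABABABABABABABABABABABABABABABABABABABABABABABABABABABA…BABABABABABABABABABABABABABABABABABABABABABABABABABABABABA  (len 1536)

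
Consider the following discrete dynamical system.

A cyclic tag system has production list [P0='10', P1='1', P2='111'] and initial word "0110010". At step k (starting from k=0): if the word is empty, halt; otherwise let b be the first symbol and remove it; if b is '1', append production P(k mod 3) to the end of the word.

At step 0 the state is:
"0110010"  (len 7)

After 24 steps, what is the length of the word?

23

[0] "0110010"  (len 7)
[1] "110010"  (len 6)
[2] "100101"  (len 6)
[3] "00101111"  (len 8)
[4] "0101111"  (len 7)
[5] "101111"  (len 6)
[6] "01111111"  (len 8)
[7] "1111111"  (len 7)
[8] "1111111"  (len 7)
[9] "111111111"  (len 9)
[10] "1111111110"  (len 10)
[11] "1111111101"  (len 10)
[12] "111111101111"  (len 12)
[13] "1111110111110"  (len 13)
[14] "1111101111101"  (len 13)
[15] "111101111101111"  (len 15)
[16] "1110111110111110"  (len 16)
[17] "1101111101111101"  (len 16)
[18] "101111101111101111"  (len 18)
[19] "0111110111110111110"  (len 19)
[20] "111110111110111110"  (len 18)
[21] "11110111110111110111"  (len 20)
[22] "111011111011111011110"  (len 21)
[23] "110111110111110111101"  (len 21)
[24] "10111110111110111101111"  (len 23)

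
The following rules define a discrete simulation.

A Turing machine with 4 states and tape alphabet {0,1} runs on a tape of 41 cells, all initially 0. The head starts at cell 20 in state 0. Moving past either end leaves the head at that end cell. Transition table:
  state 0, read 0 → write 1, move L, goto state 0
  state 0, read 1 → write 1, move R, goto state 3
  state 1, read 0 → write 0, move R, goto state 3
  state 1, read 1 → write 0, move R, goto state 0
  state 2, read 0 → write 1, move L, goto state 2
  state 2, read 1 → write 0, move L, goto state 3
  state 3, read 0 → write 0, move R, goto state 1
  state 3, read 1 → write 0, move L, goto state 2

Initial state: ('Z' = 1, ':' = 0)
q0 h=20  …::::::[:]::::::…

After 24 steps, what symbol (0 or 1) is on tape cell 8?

1

step 0: q0 h=20  …::::::[:]::::::…
step 1: q0 h=19  …::::::[:]Z:::::…
step 2: q0 h=18  …::::::[:]ZZ::::…
step 3: q0 h=17  …::::::[:]ZZZ:::…
step 4: q0 h=16  …::::::[:]ZZZZ::…
step 5: q0 h=15  …::::::[:]ZZZZZ:…
step 6: q0 h=14  …::::::[:]ZZZZZZ…
step 7: q0 h=13  …::::::[:]ZZZZZZ…
step 8: q0 h=12  …::::::[:]ZZZZZZ…
step 9: q0 h=11  …::::::[:]ZZZZZZ…
step 10: q0 h=10  …::::::[:]ZZZZZZ…
step 11: q0 h= 9  …::::::[:]ZZZZZZ…
step 12: q0 h= 8  …::::::[:]ZZZZZZ…
step 13: q0 h= 7  …::::::[:]ZZZZZZ…
step 14: q0 h= 6  |::::::[:]ZZZZZZ…
step 15: q0 h= 5  |:::::[:]ZZZZZZ…
step 16: q0 h= 4  |::::[:]ZZZZZZ…
step 17: q0 h= 3  |:::[:]ZZZZZZ…
step 18: q0 h= 2  |::[:]ZZZZZZ…
step 19: q0 h= 1  |:[:]ZZZZZZ…
step 20: q0 h= 0  |[:]ZZZZZZ…
step 21: q0 h= 0  |[Z]ZZZZZZ…
step 22: q3 h= 1  |Z[Z]ZZZZZZ…
step 23: q2 h= 0  |[Z]:ZZZZZ…
step 24: q3 h= 0  |[:]:ZZZZZ…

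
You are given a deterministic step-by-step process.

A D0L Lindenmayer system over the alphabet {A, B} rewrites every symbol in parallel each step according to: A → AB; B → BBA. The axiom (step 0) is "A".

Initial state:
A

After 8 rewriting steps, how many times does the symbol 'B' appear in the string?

gen 0: A
gen 1: AB
gen 2: ABBBA
gen 3: ABBBABBABBAAB
gen 4: ABBBABBABBAABBBABBAABBBABBAABABBBA
gen 5: ABBBABBABBAABBBABBAABBBABBAABABBBABBABBAABBBABBAABABBBABBABBAABBBABBAABABBBAABBBABBABBAAB
gen 6: ABBBABBABBAABBBABBAABBBABBAABABBBABBABBAABBBABBAABABBBABBA…ABBAABABBBAABBBABBABBAABABBBABBABBAABBBABBAABBBABBAABABBBA  (len 233)
gen 7: ABBBABBABBAABBBABBAABBBABBAABABBBABBABBAABBBABBAABABBBABBA…BBABBABBAABBBABBAABABBBABBABBAABBBABBAABABBBAABBBABBABBAAB  (len 610)
gen 8: ABBBABBABBAABBBABBAABBBABBAABABBBABBABBAABBBABBAABABBBABBA…ABBAABABBBAABBBABBABBAABABBBABBABBAABBBABBAABBBABBAABABBBA  (len 1597)

987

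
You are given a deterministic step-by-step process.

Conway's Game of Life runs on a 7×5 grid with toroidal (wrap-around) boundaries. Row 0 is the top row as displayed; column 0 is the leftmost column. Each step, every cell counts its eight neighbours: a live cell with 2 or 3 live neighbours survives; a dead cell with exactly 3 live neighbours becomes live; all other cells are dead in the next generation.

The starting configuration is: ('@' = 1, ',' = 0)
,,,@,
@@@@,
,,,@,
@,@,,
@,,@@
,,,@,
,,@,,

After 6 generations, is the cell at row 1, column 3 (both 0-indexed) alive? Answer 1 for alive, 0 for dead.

0

k=0  ,,,@,
@@@@,
,,,@,
@,@,,
@,,@@
,,,@,
,,@,,
k=1  ,,,@@
,@,@,
@,,@,
@@@,,
@@@@,
,,@@,
,,@@,
k=2  ,,,,@
@,,@,
@,,@,
,,,,,
@,,,,
,,,,,
,,,,,
k=3  ,,,,@
@,,@,
,,,,,
,,,,@
,,,,,
,,,,,
,,,,,
k=4  ,,,,@
,,,,@
,,,,@
,,,,,
,,,,,
,,,,,
,,,,,
k=5  ,,,,,
@,,@@
,,,,,
,,,,,
,,,,,
,,,,,
,,,,,
k=6  ,,,,@
,,,,@
,,,,@
,,,,,
,,,,,
,,,,,
,,,,,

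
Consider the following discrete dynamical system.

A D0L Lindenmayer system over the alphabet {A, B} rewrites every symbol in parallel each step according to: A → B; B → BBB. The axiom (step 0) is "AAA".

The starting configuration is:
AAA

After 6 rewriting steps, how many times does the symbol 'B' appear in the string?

729

0) AAA
1) BBB
2) BBBBBBBBB
3) BBBBBBBBBBBBBBBBBBBBBBBBBBB
4) BBBBBBBBBBBBBBBBBBBBBBBBBBBBBBBBBBBBBBBBBBBBBBBBBBBBBBBBBBBBBBBBBBBBBBBBBBBBBBBBB
5) BBBBBBBBBBBBBBBBBBBBBBBBBBBBBBBBBBBBBBBBBBBBBBBBBBBBBBBBBB…BBBBBBBBBBBBBBBBBBBBBBBBBBBBBBBBBBBBBBBBBBBBBBBBBBBBBBBBBB  (len 243)
6) BBBBBBBBBBBBBBBBBBBBBBBBBBBBBBBBBBBBBBBBBBBBBBBBBBBBBBBBBB…BBBBBBBBBBBBBBBBBBBBBBBBBBBBBBBBBBBBBBBBBBBBBBBBBBBBBBBBBB  (len 729)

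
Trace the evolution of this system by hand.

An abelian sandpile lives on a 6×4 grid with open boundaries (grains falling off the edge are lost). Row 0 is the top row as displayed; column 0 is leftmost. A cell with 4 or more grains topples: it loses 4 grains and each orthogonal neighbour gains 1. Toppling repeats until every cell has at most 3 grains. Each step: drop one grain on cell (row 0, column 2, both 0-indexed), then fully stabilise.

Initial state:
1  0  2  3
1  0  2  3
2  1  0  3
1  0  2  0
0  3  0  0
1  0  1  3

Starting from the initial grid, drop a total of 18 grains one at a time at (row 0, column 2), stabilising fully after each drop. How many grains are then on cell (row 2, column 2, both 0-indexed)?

3

0) 1  0  2  3
1  0  2  3
2  1  0  3
1  0  2  0
0  3  0  0
1  0  1  3
1) 1  0  3  3
1  0  2  3
2  1  0  3
1  0  2  0
0  3  0  0
1  0  1  3
2) 1  1  2  1
1  1  0  2
2  1  2  0
1  0  2  1
0  3  0  0
1  0  1  3
3) 1  1  3  1
1  1  0  2
2  1  2  0
1  0  2  1
0  3  0  0
1  0  1  3
4) 1  2  0  2
1  1  1  2
2  1  2  0
1  0  2  1
0  3  0  0
1  0  1  3
5) 1  2  1  2
1  1  1  2
2  1  2  0
1  0  2  1
0  3  0  0
1  0  1  3
6) 1  2  2  2
1  1  1  2
2  1  2  0
1  0  2  1
0  3  0  0
1  0  1  3
7) 1  2  3  2
1  1  1  2
2  1  2  0
1  0  2  1
0  3  0  0
1  0  1  3
8) 1  3  0  3
1  1  2  2
2  1  2  0
1  0  2  1
0  3  0  0
1  0  1  3
9) 1  3  1  3
1  1  2  2
2  1  2  0
1  0  2  1
0  3  0  0
1  0  1  3
10) 1  3  2  3
1  1  2  2
2  1  2  0
1  0  2  1
0  3  0  0
1  0  1  3
11) 1  3  3  3
1  1  2  2
2  1  2  0
1  0  2  1
0  3  0  0
1  0  1  3
12) 2  0  2  0
1  2  3  3
2  1  2  0
1  0  2  1
0  3  0  0
1  0  1  3
13) 2  0  3  0
1  2  3  3
2  1  2  0
1  0  2  1
0  3  0  0
1  0  1  3
14) 2  1  1  2
1  3  1  0
2  1  3  1
1  0  2  1
0  3  0  0
1  0  1  3
15) 2  1  2  2
1  3  1  0
2  1  3  1
1  0  2  1
0  3  0  0
1  0  1  3
16) 2  1  3  2
1  3  1  0
2  1  3  1
1  0  2  1
0  3  0  0
1  0  1  3
17) 2  2  0  3
1  3  2  0
2  1  3  1
1  0  2  1
0  3  0  0
1  0  1  3
18) 2  2  1  3
1  3  2  0
2  1  3  1
1  0  2  1
0  3  0  0
1  0  1  3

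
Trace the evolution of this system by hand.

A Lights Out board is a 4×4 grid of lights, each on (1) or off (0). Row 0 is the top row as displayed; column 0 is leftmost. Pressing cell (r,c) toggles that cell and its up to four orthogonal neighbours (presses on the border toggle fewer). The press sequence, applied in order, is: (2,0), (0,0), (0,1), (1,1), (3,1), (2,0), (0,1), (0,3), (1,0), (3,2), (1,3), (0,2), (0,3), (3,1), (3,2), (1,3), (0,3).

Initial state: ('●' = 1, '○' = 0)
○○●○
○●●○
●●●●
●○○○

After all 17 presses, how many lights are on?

gen 0: ○○●○
○●●○
●●●●
●○○○
gen 1: ○○●○
●●●○
○○●●
○○○○
gen 2: ●●●○
○●●○
○○●●
○○○○
gen 3: ○○○○
○○●○
○○●●
○○○○
gen 4: ○●○○
●●○○
○●●●
○○○○
gen 5: ○●○○
●●○○
○○●●
●●●○
gen 6: ○●○○
○●○○
●●●●
○●●○
gen 7: ●○●○
○○○○
●●●●
○●●○
gen 8: ●○○●
○○○●
●●●●
○●●○
gen 9: ○○○●
●●○●
○●●●
○●●○
gen 10: ○○○●
●●○●
○●○●
○○○●
gen 11: ○○○○
●●●○
○●○○
○○○●
gen 12: ○●●●
●●○○
○●○○
○○○●
gen 13: ○●○○
●●○●
○●○○
○○○●
gen 14: ○●○○
●●○●
○○○○
●●●●
gen 15: ○●○○
●●○●
○○●○
●○○○
gen 16: ○●○●
●●●○
○○●●
●○○○
gen 17: ○●●○
●●●●
○○●●
●○○○

9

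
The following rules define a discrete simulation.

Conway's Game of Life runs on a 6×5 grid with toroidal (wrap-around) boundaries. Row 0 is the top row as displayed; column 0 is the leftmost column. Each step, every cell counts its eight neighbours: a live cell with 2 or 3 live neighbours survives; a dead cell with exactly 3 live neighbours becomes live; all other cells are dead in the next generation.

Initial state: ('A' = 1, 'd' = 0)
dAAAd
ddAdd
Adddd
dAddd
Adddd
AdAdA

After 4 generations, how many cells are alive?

2

0) dAAAd
ddAdd
Adddd
dAddd
Adddd
AdAdA
1) AdddA
ddAAd
dAddd
AAddd
AdddA
AdAdA
2) AdAdd
AAAAA
AAddd
dAddA
dddAd
ddddd
3) AdAdd
dddAd
ddddd
dAAdA
ddddd
ddddd
4) ddddd
ddddd
ddAAd
ddddd
ddddd
ddddd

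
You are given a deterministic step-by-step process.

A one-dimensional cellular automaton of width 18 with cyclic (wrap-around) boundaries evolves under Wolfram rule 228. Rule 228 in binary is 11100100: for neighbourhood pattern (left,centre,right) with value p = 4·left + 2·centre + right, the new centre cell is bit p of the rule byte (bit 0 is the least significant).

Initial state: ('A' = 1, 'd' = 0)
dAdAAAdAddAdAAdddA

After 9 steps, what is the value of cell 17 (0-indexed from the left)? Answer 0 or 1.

0) dAdAAAdAddAdAAdddA
1) AAAdAAAAddAAdAdddA
2) AAAAdAAAdddAAAdddd
3) dAAAAdAAddddAAdddd
4) ddAAAAdAdddddAdddd
5) dddAAAAAdddddAdddd
6) ddddAAAAdddddAdddd
7) dddddAAAdddddAdddd
8) ddddddAAdddddAdddd
9) dddddddAdddddAdddd

0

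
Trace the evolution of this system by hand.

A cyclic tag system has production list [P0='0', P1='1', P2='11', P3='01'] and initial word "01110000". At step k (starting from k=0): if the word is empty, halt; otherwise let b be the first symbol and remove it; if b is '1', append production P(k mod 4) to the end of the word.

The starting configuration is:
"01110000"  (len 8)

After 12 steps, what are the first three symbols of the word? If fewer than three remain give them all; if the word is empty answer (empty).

gen 0: "01110000"  (len 8)
gen 1: "1110000"  (len 7)
gen 2: "1100001"  (len 7)
gen 3: "10000111"  (len 8)
gen 4: "000011101"  (len 9)
gen 5: "00011101"  (len 8)
gen 6: "0011101"  (len 7)
gen 7: "011101"  (len 6)
gen 8: "11101"  (len 5)
gen 9: "11010"  (len 5)
gen 10: "10101"  (len 5)
gen 11: "010111"  (len 6)
gen 12: "10111"  (len 5)

101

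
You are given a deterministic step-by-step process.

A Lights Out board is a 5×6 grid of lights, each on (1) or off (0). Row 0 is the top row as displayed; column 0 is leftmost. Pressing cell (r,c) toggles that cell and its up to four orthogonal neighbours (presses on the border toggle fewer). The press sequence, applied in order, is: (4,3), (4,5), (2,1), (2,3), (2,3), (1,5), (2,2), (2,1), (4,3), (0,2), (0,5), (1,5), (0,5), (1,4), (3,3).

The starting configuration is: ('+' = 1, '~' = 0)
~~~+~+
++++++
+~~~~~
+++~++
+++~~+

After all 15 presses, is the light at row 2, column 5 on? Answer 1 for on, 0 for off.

0

step 0: ~~~+~+
++++++
+~~~~~
+++~++
+++~~+
step 1: ~~~+~+
++++++
+~~~~~
++++++
++~+++
step 2: ~~~+~+
++++++
+~~~~~
+++++~
++~+~~
step 3: ~~~+~+
+~++++
~++~~~
+~+++~
++~+~~
step 4: ~~~+~+
+~+~++
~+~++~
+~+~+~
++~+~~
step 5: ~~~+~+
+~++++
~++~~~
+~+++~
++~+~~
step 6: ~~~+~~
+~++~~
~++~~+
+~+++~
++~+~~
step 7: ~~~+~~
+~~+~~
~~~+~+
+~~++~
++~+~~
step 8: ~~~+~~
++~+~~
++++~+
++~++~
++~+~~
step 9: ~~~+~~
++~+~~
++++~+
++~~+~
+++~+~
step 10: ~++~~~
++++~~
++++~+
++~~+~
+++~+~
step 11: ~++~++
++++~+
++++~+
++~~+~
+++~+~
step 12: ~++~+~
+++++~
++++~~
++~~+~
+++~+~
step 13: ~++~~+
++++++
++++~~
++~~+~
+++~+~
step 14: ~++~++
+++~~~
+++++~
++~~+~
+++~+~
step 15: ~++~++
+++~~~
+++~+~
++++~~
+++++~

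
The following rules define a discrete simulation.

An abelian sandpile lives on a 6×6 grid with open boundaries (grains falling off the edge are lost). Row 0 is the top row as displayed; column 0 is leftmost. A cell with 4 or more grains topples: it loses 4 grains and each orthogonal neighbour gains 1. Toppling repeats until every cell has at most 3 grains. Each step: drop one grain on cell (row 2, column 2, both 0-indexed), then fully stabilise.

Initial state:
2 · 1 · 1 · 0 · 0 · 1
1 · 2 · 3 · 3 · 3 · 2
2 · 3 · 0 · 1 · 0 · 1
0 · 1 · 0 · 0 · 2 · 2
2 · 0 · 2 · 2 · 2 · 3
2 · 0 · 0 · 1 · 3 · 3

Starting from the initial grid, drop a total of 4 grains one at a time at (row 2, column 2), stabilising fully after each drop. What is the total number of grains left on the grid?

gen 0: 2 · 1 · 1 · 0 · 0 · 1
1 · 2 · 3 · 3 · 3 · 2
2 · 3 · 0 · 1 · 0 · 1
0 · 1 · 0 · 0 · 2 · 2
2 · 0 · 2 · 2 · 2 · 3
2 · 0 · 0 · 1 · 3 · 3
gen 1: 2 · 1 · 1 · 0 · 0 · 1
1 · 2 · 3 · 3 · 3 · 2
2 · 3 · 1 · 1 · 0 · 1
0 · 1 · 0 · 0 · 2 · 2
2 · 0 · 2 · 2 · 2 · 3
2 · 0 · 0 · 1 · 3 · 3
gen 2: 2 · 1 · 1 · 0 · 0 · 1
1 · 2 · 3 · 3 · 3 · 2
2 · 3 · 2 · 1 · 0 · 1
0 · 1 · 0 · 0 · 2 · 2
2 · 0 · 2 · 2 · 2 · 3
2 · 0 · 0 · 1 · 3 · 3
gen 3: 2 · 1 · 1 · 0 · 0 · 1
1 · 2 · 3 · 3 · 3 · 2
2 · 3 · 3 · 1 · 0 · 1
0 · 1 · 0 · 0 · 2 · 2
2 · 0 · 2 · 2 · 2 · 3
2 · 0 · 0 · 1 · 3 · 3
gen 4: 2 · 2 · 2 · 1 · 1 · 1
2 · 0 · 2 · 1 · 0 · 3
3 · 1 · 2 · 3 · 1 · 1
0 · 2 · 1 · 0 · 2 · 2
2 · 0 · 2 · 2 · 2 · 3
2 · 0 · 0 · 1 · 3 · 3

55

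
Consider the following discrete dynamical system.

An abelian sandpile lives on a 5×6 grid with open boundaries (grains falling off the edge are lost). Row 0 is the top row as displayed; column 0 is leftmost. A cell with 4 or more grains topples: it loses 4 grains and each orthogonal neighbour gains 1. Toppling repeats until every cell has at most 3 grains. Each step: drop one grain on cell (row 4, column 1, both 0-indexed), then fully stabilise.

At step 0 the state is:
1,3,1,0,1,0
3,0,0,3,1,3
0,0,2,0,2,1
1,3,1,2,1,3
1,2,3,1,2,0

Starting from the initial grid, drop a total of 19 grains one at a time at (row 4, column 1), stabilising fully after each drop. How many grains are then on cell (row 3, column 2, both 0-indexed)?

1

k=0  1,3,1,0,1,0
3,0,0,3,1,3
0,0,2,0,2,1
1,3,1,2,1,3
1,2,3,1,2,0
k=1  1,3,1,0,1,0
3,0,0,3,1,3
0,0,2,0,2,1
1,3,1,2,1,3
1,3,3,1,2,0
k=2  1,3,1,0,1,0
3,0,0,3,1,3
0,1,2,0,2,1
2,0,3,2,1,3
2,2,0,2,2,0
k=3  1,3,1,0,1,0
3,0,0,3,1,3
0,1,2,0,2,1
2,0,3,2,1,3
2,3,0,2,2,0
k=4  1,3,1,0,1,0
3,0,0,3,1,3
0,1,2,0,2,1
2,1,3,2,1,3
3,0,1,2,2,0
k=5  1,3,1,0,1,0
3,0,0,3,1,3
0,1,2,0,2,1
2,1,3,2,1,3
3,1,1,2,2,0
k=6  1,3,1,0,1,0
3,0,0,3,1,3
0,1,2,0,2,1
2,1,3,2,1,3
3,2,1,2,2,0
k=7  1,3,1,0,1,0
3,0,0,3,1,3
0,1,2,0,2,1
2,1,3,2,1,3
3,3,1,2,2,0
k=8  1,3,1,0,1,0
3,0,0,3,1,3
0,1,2,0,2,1
3,2,3,2,1,3
0,1,2,2,2,0
k=9  1,3,1,0,1,0
3,0,0,3,1,3
0,1,2,0,2,1
3,2,3,2,1,3
0,2,2,2,2,0
k=10  1,3,1,0,1,0
3,0,0,3,1,3
0,1,2,0,2,1
3,2,3,2,1,3
0,3,2,2,2,0
k=11  1,3,1,0,1,0
3,0,0,3,1,3
0,1,2,0,2,1
3,3,3,2,1,3
1,0,3,2,2,0
k=12  1,3,1,0,1,0
3,0,0,3,1,3
0,1,2,0,2,1
3,3,3,2,1,3
1,1,3,2,2,0
k=13  1,3,1,0,1,0
3,0,0,3,1,3
0,1,2,0,2,1
3,3,3,2,1,3
1,2,3,2,2,0
k=14  1,3,1,0,1,0
3,0,0,3,1,3
0,1,2,0,2,1
3,3,3,2,1,3
1,3,3,2,2,0
k=15  1,3,1,0,1,0
3,0,0,3,1,3
1,2,3,0,2,1
0,2,1,3,1,3
3,2,1,3,2,0
k=16  1,3,1,0,1,0
3,0,0,3,1,3
1,2,3,0,2,1
0,2,1,3,1,3
3,3,1,3,2,0
k=17  1,3,1,0,1,0
3,0,0,3,1,3
1,2,3,0,2,1
1,3,1,3,1,3
0,1,2,3,2,0
k=18  1,3,1,0,1,0
3,0,0,3,1,3
1,2,3,0,2,1
1,3,1,3,1,3
0,2,2,3,2,0
k=19  1,3,1,0,1,0
3,0,0,3,1,3
1,2,3,0,2,1
1,3,1,3,1,3
0,3,2,3,2,0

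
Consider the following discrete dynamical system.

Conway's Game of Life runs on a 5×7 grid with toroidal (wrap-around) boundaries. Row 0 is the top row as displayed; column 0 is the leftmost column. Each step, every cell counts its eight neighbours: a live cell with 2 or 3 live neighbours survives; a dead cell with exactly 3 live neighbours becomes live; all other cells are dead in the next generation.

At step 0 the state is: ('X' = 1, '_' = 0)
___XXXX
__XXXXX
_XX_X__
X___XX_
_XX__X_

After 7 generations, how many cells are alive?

gen 0: ___XXXX
__XXXXX
_XX_X__
X___XX_
_XX__X_
gen 1: XX_____
XX____X
XXX____
X___XXX
XXX____
gen 2: _______
______X
__X____
___X_X_
__X__X_
gen 3: _______
_______
_______
__XXX__
____X__
gen 4: _______
_______
___X___
___XX__
____X__
gen 5: _______
_______
___XX__
___XX__
___XX__
gen 6: _______
_______
___XX__
__X__X_
___XX__
gen 7: _______
_______
___XX__
__X__X_
___XX__

6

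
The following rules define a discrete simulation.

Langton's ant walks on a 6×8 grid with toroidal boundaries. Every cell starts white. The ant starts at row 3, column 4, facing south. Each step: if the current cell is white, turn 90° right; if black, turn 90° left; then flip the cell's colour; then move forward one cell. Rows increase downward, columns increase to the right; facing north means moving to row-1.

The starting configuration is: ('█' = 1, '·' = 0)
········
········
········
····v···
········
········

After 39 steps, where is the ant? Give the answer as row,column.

[0] ········
········
········
····v···
········
········
[1] ········
········
········
···<█···
········
········
[2] ········
········
···^····
···██···
········
········
[3] ········
········
···█>···
···██···
········
········
[4] ········
········
···██···
···█v···
········
········
[5] ········
········
···██···
···█·>··
········
········
[6] ········
········
···██···
···█·█··
·····v··
········
[7] ········
········
···██···
···█·█··
····<█··
········
[8] ········
········
···██···
···█^█··
····██··
········
[9] ········
········
···██···
···██>··
····██··
········
[10] ········
········
···██^··
···██···
····██··
········
[11] ········
········
···███>·
···██···
····██··
········
[12] ········
········
···████·
···██·v·
····██··
········
[13] ········
········
···████·
···██<█·
····██··
········
[14] ········
········
···██^█·
···████·
····██··
········
[15] ········
········
···█<·█·
···████·
····██··
········
[16] ········
········
···█··█·
···█v██·
····██··
········
[17] ········
········
···█··█·
···█·>█·
····██··
········
[18] ········
········
···█·^█·
···█··█·
····██··
········
[19] ········
········
···█·█>·
···█··█·
····██··
········
[20] ········
······^·
···█·█··
···█··█·
····██··
········
[21] ········
······█>
···█·█··
···█··█·
····██··
········
[22] ········
······██
···█·█·v
···█··█·
····██··
········
[23] ········
······██
···█·█<█
···█··█·
····██··
········
[24] ········
······^█
···█·███
···█··█·
····██··
········
[25] ········
·····<·█
···█·███
···█··█·
····██··
········
[26] ·····^··
·····█·█
···█·███
···█··█·
····██··
········
[27] ·····█>·
·····█·█
···█·███
···█··█·
····██··
········
[28] ·····██·
·····█v█
···█·███
···█··█·
····██··
········
[29] ·····██·
·····<██
···█·███
···█··█·
····██··
········
[30] ·····██·
······██
···█·v██
···█··█·
····██··
········
[31] ·····██·
······██
···█··>█
···█··█·
····██··
········
[32] ·····██·
······^█
···█···█
···█··█·
····██··
········
[33] ·····██·
·····<·█
···█···█
···█··█·
····██··
········
[34] ·····^█·
·····█·█
···█···█
···█··█·
····██··
········
[35] ····<·█·
·····█·█
···█···█
···█··█·
····██··
········
[36] ····█·█·
·····█·█
···█···█
···█··█·
····██··
····^···
[37] ····█·█·
·····█·█
···█···█
···█··█·
····██··
····█>··
[38] ····█v█·
·····█·█
···█···█
···█··█·
····██··
····██··
[39] ····<██·
·····█·█
···█···█
···█··█·
····██··
····██··

0,4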